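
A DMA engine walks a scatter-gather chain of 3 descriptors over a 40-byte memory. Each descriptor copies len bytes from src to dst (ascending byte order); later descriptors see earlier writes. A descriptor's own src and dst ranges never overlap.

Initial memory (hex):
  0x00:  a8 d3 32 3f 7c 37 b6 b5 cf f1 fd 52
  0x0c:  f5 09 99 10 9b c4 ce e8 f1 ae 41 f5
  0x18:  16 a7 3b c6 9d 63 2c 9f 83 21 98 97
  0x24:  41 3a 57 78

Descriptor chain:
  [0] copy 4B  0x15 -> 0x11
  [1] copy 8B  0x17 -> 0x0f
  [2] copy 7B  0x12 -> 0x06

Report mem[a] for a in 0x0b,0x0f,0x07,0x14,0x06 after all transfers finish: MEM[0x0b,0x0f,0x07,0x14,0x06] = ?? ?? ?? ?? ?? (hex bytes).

D0: mem[0x11..0x14] <- [ae 41 f5 16]
D1: mem[0x0f..0x16] <- [f5 16 a7 3b c6 9d 63 2c]
D2: mem[0x06..0x0c] <- [3b c6 9d 63 2c f5 16]
query mem[0x0b]=0xf5, mem[0x0f]=0xf5, mem[0x07]=0xc6, mem[0x14]=0x9d, mem[0x06]=0x3b

MEM[0x0b,0x0f,0x07,0x14,0x06] = f5 f5 c6 9d 3b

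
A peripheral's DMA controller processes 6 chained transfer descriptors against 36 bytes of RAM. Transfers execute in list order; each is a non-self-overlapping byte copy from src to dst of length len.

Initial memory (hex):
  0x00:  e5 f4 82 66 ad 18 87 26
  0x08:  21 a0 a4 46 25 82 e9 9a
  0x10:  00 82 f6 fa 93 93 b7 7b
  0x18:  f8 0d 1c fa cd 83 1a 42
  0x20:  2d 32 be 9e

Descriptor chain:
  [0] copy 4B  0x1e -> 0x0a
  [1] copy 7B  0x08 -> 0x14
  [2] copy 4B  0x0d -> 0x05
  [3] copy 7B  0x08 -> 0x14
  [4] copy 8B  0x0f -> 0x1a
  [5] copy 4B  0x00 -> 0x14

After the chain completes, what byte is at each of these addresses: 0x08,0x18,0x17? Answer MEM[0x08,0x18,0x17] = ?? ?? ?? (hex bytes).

D0: mem[0x0a..0x0d] <- [1a 42 2d 32]
D1: mem[0x14..0x1a] <- [21 a0 1a 42 2d 32 e9]
D2: mem[0x05..0x08] <- [32 e9 9a 00]
D3: mem[0x14..0x1a] <- [00 a0 1a 42 2d 32 e9]
D4: mem[0x1a..0x21] <- [9a 00 82 f6 fa 00 a0 1a]
D5: mem[0x14..0x17] <- [e5 f4 82 66]
query mem[0x08]=0x00, mem[0x18]=0x2d, mem[0x17]=0x66

MEM[0x08,0x18,0x17] = 00 2d 66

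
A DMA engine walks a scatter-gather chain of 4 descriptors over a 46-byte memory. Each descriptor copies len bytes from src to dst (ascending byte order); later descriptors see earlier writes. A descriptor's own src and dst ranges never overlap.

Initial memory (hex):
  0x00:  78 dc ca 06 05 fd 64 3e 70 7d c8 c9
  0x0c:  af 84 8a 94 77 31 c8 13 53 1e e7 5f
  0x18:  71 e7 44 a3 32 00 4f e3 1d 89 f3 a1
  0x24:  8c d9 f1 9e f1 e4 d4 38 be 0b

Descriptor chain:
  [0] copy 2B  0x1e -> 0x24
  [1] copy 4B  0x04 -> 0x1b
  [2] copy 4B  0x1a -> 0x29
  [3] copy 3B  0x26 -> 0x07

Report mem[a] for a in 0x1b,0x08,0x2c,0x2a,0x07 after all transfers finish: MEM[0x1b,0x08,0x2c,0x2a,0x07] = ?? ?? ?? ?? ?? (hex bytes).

MEM[0x1b,0x08,0x2c,0x2a,0x07] = 05 9e 64 05 f1

D0: mem[0x24..0x25] <- [4f e3]
D1: mem[0x1b..0x1e] <- [05 fd 64 3e]
D2: mem[0x29..0x2c] <- [44 05 fd 64]
D3: mem[0x07..0x09] <- [f1 9e f1]
query mem[0x1b]=0x05, mem[0x08]=0x9e, mem[0x2c]=0x64, mem[0x2a]=0x05, mem[0x07]=0xf1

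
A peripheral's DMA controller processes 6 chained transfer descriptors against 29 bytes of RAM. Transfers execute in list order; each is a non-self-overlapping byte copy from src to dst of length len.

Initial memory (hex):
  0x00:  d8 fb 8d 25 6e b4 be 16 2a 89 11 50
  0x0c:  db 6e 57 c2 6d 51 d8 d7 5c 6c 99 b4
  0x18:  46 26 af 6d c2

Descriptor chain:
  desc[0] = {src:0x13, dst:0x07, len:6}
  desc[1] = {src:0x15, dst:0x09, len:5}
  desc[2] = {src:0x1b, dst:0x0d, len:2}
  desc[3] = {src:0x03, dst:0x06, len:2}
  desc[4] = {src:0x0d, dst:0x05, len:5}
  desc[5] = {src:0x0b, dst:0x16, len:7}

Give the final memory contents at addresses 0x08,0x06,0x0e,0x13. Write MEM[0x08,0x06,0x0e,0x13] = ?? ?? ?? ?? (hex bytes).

MEM[0x08,0x06,0x0e,0x13] = 6d c2 c2 d7

D0: mem[0x07..0x0c] <- [d7 5c 6c 99 b4 46]
D1: mem[0x09..0x0d] <- [6c 99 b4 46 26]
D2: mem[0x0d..0x0e] <- [6d c2]
D3: mem[0x06..0x07] <- [25 6e]
D4: mem[0x05..0x09] <- [6d c2 c2 6d 51]
D5: mem[0x16..0x1c] <- [b4 46 6d c2 c2 6d 51]
query mem[0x08]=0x6d, mem[0x06]=0xc2, mem[0x0e]=0xc2, mem[0x13]=0xd7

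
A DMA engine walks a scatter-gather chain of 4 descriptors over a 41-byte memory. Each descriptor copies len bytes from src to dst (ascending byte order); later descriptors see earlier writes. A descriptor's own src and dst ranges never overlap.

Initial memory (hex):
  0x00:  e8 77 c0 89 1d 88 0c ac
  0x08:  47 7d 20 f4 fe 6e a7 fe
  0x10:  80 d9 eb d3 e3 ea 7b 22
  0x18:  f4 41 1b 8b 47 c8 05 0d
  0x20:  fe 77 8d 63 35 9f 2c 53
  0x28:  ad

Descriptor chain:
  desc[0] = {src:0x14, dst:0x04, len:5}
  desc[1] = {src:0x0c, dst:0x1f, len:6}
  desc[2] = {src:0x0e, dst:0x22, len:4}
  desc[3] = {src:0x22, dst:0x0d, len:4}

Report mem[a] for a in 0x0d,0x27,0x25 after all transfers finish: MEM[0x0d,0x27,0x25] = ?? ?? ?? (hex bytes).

[0] 0x14->0x04 len=5 : e3 ea 7b 22 f4
[1] 0x0c->0x1f len=6 : fe 6e a7 fe 80 d9
[2] 0x0e->0x22 len=4 : a7 fe 80 d9
[3] 0x22->0x0d len=4 : a7 fe 80 d9
query mem[0x0d]=0xa7, mem[0x27]=0x53, mem[0x25]=0xd9

MEM[0x0d,0x27,0x25] = a7 53 d9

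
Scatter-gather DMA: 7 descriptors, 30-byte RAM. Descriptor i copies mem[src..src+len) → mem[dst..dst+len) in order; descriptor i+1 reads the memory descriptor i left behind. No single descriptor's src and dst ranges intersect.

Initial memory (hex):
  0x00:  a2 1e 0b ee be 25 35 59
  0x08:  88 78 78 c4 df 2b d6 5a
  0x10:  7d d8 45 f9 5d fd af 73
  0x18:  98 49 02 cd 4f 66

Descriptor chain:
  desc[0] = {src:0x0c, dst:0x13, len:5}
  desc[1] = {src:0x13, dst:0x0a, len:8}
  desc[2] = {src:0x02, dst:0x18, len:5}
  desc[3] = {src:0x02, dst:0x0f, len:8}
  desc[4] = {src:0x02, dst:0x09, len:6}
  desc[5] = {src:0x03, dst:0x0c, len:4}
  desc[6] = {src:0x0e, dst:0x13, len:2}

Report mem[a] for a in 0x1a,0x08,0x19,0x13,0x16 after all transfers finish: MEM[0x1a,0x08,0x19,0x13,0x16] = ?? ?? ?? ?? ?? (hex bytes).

[0] 0x0c->0x13 len=5 : df 2b d6 5a 7d
[1] 0x13->0x0a len=8 : df 2b d6 5a 7d 98 49 02
[2] 0x02->0x18 len=5 : 0b ee be 25 35
[3] 0x02->0x0f len=8 : 0b ee be 25 35 59 88 78
[4] 0x02->0x09 len=6 : 0b ee be 25 35 59
[5] 0x03->0x0c len=4 : ee be 25 35
[6] 0x0e->0x13 len=2 : 25 35
query mem[0x1a]=0xbe, mem[0x08]=0x88, mem[0x19]=0xee, mem[0x13]=0x25, mem[0x16]=0x78

MEM[0x1a,0x08,0x19,0x13,0x16] = be 88 ee 25 78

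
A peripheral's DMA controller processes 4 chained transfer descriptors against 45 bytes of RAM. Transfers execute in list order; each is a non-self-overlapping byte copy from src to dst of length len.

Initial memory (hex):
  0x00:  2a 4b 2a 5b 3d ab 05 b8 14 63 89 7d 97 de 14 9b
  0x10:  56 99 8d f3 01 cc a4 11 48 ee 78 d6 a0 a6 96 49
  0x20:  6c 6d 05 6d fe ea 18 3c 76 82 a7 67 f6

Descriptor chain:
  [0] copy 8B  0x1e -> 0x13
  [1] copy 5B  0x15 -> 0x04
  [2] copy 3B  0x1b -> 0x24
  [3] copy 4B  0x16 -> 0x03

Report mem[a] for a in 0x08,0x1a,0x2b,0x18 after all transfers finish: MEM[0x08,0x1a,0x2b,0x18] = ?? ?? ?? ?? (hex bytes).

[0] 0x1e->0x13 len=8 : 96 49 6c 6d 05 6d fe ea
[1] 0x15->0x04 len=5 : 6c 6d 05 6d fe
[2] 0x1b->0x24 len=3 : d6 a0 a6
[3] 0x16->0x03 len=4 : 6d 05 6d fe
query mem[0x08]=0xfe, mem[0x1a]=0xea, mem[0x2b]=0x67, mem[0x18]=0x6d

MEM[0x08,0x1a,0x2b,0x18] = fe ea 67 6d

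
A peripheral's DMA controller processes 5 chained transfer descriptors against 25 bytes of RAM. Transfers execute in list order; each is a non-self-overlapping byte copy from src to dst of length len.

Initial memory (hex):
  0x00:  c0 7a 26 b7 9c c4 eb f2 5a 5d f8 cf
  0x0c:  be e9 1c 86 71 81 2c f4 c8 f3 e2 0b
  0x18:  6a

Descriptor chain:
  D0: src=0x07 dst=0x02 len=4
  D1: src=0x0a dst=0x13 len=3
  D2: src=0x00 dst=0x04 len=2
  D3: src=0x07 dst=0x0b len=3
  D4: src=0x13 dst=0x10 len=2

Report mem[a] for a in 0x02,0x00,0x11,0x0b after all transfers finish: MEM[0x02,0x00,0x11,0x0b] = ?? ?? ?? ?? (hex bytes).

MEM[0x02,0x00,0x11,0x0b] = f2 c0 cf f2

D0: mem[0x02..0x05] <- [f2 5a 5d f8]
D1: mem[0x13..0x15] <- [f8 cf be]
D2: mem[0x04..0x05] <- [c0 7a]
D3: mem[0x0b..0x0d] <- [f2 5a 5d]
D4: mem[0x10..0x11] <- [f8 cf]
query mem[0x02]=0xf2, mem[0x00]=0xc0, mem[0x11]=0xcf, mem[0x0b]=0xf2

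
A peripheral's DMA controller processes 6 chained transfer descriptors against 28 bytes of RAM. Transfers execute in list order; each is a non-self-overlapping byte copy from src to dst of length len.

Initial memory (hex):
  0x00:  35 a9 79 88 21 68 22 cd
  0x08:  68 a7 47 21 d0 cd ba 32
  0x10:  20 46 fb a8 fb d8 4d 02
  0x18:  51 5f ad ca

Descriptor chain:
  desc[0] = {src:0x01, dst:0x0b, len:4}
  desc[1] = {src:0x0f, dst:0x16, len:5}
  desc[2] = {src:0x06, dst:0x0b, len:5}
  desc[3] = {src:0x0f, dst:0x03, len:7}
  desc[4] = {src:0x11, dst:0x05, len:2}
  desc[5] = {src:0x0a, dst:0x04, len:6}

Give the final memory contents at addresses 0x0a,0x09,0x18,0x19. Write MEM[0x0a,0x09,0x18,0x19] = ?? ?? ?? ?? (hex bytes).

MEM[0x0a,0x09,0x18,0x19] = 47 47 46 fb

#0 dst[0x0b+4] := {0xa9,0x79,0x88,0x21}
#1 dst[0x16+5] := {0x32,0x20,0x46,0xfb,0xa8}
#2 dst[0x0b+5] := {0x22,0xcd,0x68,0xa7,0x47}
#3 dst[0x03+7] := {0x47,0x20,0x46,0xfb,0xa8,0xfb,0xd8}
#4 dst[0x05+2] := {0x46,0xfb}
#5 dst[0x04+6] := {0x47,0x22,0xcd,0x68,0xa7,0x47}
query mem[0x0a]=0x47, mem[0x09]=0x47, mem[0x18]=0x46, mem[0x19]=0xfb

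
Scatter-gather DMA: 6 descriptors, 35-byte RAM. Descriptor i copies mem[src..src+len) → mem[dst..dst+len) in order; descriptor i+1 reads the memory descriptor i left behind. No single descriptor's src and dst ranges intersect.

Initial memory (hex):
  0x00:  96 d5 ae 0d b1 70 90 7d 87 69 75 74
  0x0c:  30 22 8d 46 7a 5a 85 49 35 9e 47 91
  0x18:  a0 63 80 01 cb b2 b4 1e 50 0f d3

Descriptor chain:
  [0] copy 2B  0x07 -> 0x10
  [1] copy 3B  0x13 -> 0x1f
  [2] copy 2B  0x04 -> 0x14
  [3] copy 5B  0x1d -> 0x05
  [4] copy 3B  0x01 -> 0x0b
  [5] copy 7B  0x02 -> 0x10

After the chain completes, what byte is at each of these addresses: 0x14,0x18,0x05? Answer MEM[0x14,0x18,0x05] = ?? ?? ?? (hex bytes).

MEM[0x14,0x18,0x05] = b4 a0 b2

  after D0: wrote 2B at 0x10 = 7d87
  after D1: wrote 3B at 0x1f = 49359e
  after D2: wrote 2B at 0x14 = b170
  after D3: wrote 5B at 0x05 = b2b449359e
  after D4: wrote 3B at 0x0b = d5ae0d
  after D5: wrote 7B at 0x10 = ae0db1b2b44935
query mem[0x14]=0xb4, mem[0x18]=0xa0, mem[0x05]=0xb2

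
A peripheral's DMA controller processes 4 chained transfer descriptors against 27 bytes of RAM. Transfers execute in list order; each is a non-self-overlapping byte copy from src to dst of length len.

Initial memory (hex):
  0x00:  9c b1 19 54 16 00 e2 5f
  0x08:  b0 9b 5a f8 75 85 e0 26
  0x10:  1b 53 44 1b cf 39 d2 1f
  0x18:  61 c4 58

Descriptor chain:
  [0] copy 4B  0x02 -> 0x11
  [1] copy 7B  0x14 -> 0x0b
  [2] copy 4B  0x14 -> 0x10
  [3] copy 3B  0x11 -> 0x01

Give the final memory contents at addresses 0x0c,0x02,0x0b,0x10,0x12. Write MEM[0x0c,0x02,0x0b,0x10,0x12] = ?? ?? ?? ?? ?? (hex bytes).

MEM[0x0c,0x02,0x0b,0x10,0x12] = 39 d2 00 00 d2

  after D0: wrote 4B at 0x11 = 19541600
  after D1: wrote 7B at 0x0b = 0039d21f61c458
  after D2: wrote 4B at 0x10 = 0039d21f
  after D3: wrote 3B at 0x01 = 39d21f
query mem[0x0c]=0x39, mem[0x02]=0xd2, mem[0x0b]=0x00, mem[0x10]=0x00, mem[0x12]=0xd2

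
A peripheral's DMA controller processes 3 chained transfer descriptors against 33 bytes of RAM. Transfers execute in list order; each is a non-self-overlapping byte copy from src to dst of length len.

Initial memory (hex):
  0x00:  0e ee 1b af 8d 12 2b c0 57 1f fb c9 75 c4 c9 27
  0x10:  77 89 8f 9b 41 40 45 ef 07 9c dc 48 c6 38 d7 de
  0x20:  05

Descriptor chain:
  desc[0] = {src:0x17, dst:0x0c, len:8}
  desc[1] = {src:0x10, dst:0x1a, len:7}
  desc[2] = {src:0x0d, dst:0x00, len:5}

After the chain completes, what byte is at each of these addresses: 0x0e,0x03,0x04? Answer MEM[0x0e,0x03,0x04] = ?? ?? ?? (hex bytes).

MEM[0x0e,0x03,0x04] = 9c 48 c6

[0] 0x17->0x0c len=8 : ef 07 9c dc 48 c6 38 d7
[1] 0x10->0x1a len=7 : 48 c6 38 d7 41 40 45
[2] 0x0d->0x00 len=5 : 07 9c dc 48 c6
query mem[0x0e]=0x9c, mem[0x03]=0x48, mem[0x04]=0xc6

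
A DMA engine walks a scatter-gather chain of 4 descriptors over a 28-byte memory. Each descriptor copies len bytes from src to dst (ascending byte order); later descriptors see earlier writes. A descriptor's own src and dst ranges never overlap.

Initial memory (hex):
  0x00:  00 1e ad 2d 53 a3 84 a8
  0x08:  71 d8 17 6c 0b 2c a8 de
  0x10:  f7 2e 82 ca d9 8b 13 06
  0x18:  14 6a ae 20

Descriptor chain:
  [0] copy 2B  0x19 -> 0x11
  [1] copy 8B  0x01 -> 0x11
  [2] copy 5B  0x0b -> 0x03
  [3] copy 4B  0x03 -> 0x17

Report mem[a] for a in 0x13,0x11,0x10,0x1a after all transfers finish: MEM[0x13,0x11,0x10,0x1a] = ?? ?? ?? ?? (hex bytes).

MEM[0x13,0x11,0x10,0x1a] = 2d 1e f7 a8

[0] 0x19->0x11 len=2 : 6a ae
[1] 0x01->0x11 len=8 : 1e ad 2d 53 a3 84 a8 71
[2] 0x0b->0x03 len=5 : 6c 0b 2c a8 de
[3] 0x03->0x17 len=4 : 6c 0b 2c a8
query mem[0x13]=0x2d, mem[0x11]=0x1e, mem[0x10]=0xf7, mem[0x1a]=0xa8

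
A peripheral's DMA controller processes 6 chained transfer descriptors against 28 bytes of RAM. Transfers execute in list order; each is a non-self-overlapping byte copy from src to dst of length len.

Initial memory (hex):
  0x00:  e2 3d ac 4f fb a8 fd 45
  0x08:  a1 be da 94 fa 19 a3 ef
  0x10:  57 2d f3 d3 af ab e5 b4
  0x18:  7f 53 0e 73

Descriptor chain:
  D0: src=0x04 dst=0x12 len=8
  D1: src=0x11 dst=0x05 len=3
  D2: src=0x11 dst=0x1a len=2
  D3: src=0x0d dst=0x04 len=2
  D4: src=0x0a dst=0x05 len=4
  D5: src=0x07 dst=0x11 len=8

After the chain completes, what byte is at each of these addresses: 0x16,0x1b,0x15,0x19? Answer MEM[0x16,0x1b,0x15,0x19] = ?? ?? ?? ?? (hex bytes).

MEM[0x16,0x1b,0x15,0x19] = fa fb 94 94

#0 dst[0x12+8] := {0xfb,0xa8,0xfd,0x45,0xa1,0xbe,0xda,0x94}
#1 dst[0x05+3] := {0x2d,0xfb,0xa8}
#2 dst[0x1a+2] := {0x2d,0xfb}
#3 dst[0x04+2] := {0x19,0xa3}
#4 dst[0x05+4] := {0xda,0x94,0xfa,0x19}
#5 dst[0x11+8] := {0xfa,0x19,0xbe,0xda,0x94,0xfa,0x19,0xa3}
query mem[0x16]=0xfa, mem[0x1b]=0xfb, mem[0x15]=0x94, mem[0x19]=0x94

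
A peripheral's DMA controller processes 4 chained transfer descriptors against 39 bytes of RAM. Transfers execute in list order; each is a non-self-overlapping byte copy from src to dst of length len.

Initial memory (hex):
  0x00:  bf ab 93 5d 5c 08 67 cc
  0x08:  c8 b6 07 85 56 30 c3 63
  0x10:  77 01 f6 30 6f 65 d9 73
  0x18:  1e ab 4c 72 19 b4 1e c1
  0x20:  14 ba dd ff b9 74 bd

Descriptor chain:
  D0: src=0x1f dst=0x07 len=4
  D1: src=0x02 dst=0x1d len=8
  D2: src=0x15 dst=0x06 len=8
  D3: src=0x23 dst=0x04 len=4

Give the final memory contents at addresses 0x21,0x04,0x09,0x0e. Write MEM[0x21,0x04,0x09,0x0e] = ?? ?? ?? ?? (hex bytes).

MEM[0x21,0x04,0x09,0x0e] = 67 14 1e c3

#0 dst[0x07+4] := {0xc1,0x14,0xba,0xdd}
#1 dst[0x1d+8] := {0x93,0x5d,0x5c,0x08,0x67,0xc1,0x14,0xba}
#2 dst[0x06+8] := {0x65,0xd9,0x73,0x1e,0xab,0x4c,0x72,0x19}
#3 dst[0x04+4] := {0x14,0xba,0x74,0xbd}
query mem[0x21]=0x67, mem[0x04]=0x14, mem[0x09]=0x1e, mem[0x0e]=0xc3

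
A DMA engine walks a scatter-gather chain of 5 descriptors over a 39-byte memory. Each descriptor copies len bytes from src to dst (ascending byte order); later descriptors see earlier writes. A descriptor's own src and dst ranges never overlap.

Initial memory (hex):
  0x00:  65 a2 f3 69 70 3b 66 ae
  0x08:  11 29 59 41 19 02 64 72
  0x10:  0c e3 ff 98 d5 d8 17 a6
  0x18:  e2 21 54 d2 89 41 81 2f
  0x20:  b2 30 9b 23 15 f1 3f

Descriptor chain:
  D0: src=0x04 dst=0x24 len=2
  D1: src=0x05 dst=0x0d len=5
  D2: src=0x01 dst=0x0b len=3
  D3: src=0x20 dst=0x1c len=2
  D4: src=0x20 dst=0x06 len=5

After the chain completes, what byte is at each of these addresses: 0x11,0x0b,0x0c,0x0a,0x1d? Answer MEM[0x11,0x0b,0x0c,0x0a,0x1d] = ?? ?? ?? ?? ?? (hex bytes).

MEM[0x11,0x0b,0x0c,0x0a,0x1d] = 29 a2 f3 70 30

  after D0: wrote 2B at 0x24 = 703b
  after D1: wrote 5B at 0x0d = 3b66ae1129
  after D2: wrote 3B at 0x0b = a2f369
  after D3: wrote 2B at 0x1c = b230
  after D4: wrote 5B at 0x06 = b2309b2370
query mem[0x11]=0x29, mem[0x0b]=0xa2, mem[0x0c]=0xf3, mem[0x0a]=0x70, mem[0x1d]=0x30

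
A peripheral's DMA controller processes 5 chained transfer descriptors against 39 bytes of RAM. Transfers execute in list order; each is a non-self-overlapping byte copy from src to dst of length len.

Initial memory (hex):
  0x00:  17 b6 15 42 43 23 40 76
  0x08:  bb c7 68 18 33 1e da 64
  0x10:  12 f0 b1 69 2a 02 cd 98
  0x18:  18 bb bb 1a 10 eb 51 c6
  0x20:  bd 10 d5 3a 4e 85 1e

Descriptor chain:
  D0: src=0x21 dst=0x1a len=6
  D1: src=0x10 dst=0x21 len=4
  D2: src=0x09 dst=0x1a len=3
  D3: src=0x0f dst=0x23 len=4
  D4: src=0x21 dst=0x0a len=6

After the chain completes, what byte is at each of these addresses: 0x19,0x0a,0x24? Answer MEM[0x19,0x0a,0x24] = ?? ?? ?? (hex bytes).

  after D0: wrote 6B at 0x1a = 10d53a4e851e
  after D1: wrote 4B at 0x21 = 12f0b169
  after D2: wrote 3B at 0x1a = c76818
  after D3: wrote 4B at 0x23 = 6412f0b1
  after D4: wrote 6B at 0x0a = 12f06412f0b1
query mem[0x19]=0xbb, mem[0x0a]=0x12, mem[0x24]=0x12

MEM[0x19,0x0a,0x24] = bb 12 12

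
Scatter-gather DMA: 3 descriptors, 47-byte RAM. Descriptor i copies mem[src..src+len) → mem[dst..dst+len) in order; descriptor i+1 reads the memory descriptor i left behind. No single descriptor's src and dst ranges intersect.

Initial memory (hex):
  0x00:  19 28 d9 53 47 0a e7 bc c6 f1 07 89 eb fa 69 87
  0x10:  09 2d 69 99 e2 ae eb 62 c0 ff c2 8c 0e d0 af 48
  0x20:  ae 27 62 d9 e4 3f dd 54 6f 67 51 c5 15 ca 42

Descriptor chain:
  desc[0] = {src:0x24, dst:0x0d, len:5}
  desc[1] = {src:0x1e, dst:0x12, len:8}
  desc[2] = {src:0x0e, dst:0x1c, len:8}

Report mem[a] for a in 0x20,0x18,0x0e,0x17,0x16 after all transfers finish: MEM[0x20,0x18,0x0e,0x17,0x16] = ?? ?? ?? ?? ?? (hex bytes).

D0: mem[0x0d..0x11] <- [e4 3f dd 54 6f]
D1: mem[0x12..0x19] <- [af 48 ae 27 62 d9 e4 3f]
D2: mem[0x1c..0x23] <- [3f dd 54 6f af 48 ae 27]
query mem[0x20]=0xaf, mem[0x18]=0xe4, mem[0x0e]=0x3f, mem[0x17]=0xd9, mem[0x16]=0x62

MEM[0x20,0x18,0x0e,0x17,0x16] = af e4 3f d9 62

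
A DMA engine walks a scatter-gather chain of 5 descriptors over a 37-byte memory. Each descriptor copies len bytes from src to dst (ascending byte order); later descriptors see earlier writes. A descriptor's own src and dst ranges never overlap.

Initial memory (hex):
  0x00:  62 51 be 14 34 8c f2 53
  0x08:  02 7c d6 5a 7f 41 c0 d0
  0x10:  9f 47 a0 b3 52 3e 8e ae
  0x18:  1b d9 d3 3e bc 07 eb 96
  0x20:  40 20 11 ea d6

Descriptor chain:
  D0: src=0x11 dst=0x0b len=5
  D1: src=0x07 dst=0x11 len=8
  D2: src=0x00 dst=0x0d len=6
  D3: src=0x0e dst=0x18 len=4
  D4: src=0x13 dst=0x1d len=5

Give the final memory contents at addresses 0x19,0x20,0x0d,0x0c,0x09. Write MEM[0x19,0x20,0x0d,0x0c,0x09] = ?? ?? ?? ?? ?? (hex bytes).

  after D0: wrote 5B at 0x0b = 47a0b3523e
  after D1: wrote 8B at 0x11 = 53027cd647a0b352
  after D2: wrote 6B at 0x0d = 6251be14348c
  after D3: wrote 4B at 0x18 = 51be1434
  after D4: wrote 5B at 0x1d = 7cd647a0b3
query mem[0x19]=0xbe, mem[0x20]=0xa0, mem[0x0d]=0x62, mem[0x0c]=0xa0, mem[0x09]=0x7c

MEM[0x19,0x20,0x0d,0x0c,0x09] = be a0 62 a0 7c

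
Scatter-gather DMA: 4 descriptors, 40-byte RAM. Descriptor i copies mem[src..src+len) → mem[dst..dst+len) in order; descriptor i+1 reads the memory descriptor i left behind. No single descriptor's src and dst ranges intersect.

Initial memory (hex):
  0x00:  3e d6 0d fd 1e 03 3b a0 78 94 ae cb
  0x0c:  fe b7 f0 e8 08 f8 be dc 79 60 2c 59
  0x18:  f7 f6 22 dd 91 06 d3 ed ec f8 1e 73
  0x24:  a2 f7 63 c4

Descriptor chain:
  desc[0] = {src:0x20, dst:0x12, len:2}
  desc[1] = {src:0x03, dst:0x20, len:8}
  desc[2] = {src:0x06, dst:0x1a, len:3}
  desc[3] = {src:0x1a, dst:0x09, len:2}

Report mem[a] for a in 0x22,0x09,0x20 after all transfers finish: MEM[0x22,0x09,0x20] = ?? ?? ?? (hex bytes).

  after D0: wrote 2B at 0x12 = ecf8
  after D1: wrote 8B at 0x20 = fd1e033ba07894ae
  after D2: wrote 3B at 0x1a = 3ba078
  after D3: wrote 2B at 0x09 = 3ba0
query mem[0x22]=0x03, mem[0x09]=0x3b, mem[0x20]=0xfd

MEM[0x22,0x09,0x20] = 03 3b fd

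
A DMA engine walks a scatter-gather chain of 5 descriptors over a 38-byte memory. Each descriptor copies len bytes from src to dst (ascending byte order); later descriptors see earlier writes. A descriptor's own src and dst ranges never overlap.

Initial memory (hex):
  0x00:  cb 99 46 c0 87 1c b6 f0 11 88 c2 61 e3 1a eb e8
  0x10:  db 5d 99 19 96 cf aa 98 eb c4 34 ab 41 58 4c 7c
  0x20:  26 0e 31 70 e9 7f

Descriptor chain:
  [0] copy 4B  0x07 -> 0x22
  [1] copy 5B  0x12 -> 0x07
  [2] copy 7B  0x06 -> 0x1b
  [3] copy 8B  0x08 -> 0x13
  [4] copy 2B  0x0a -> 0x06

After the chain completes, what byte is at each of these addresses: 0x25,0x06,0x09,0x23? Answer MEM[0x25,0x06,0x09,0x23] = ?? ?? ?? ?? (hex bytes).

MEM[0x25,0x06,0x09,0x23] = c2 cf 96 11

D0: mem[0x22..0x25] <- [f0 11 88 c2]
D1: mem[0x07..0x0b] <- [99 19 96 cf aa]
D2: mem[0x1b..0x21] <- [b6 99 19 96 cf aa e3]
D3: mem[0x13..0x1a] <- [19 96 cf aa e3 1a eb e8]
D4: mem[0x06..0x07] <- [cf aa]
query mem[0x25]=0xc2, mem[0x06]=0xcf, mem[0x09]=0x96, mem[0x23]=0x11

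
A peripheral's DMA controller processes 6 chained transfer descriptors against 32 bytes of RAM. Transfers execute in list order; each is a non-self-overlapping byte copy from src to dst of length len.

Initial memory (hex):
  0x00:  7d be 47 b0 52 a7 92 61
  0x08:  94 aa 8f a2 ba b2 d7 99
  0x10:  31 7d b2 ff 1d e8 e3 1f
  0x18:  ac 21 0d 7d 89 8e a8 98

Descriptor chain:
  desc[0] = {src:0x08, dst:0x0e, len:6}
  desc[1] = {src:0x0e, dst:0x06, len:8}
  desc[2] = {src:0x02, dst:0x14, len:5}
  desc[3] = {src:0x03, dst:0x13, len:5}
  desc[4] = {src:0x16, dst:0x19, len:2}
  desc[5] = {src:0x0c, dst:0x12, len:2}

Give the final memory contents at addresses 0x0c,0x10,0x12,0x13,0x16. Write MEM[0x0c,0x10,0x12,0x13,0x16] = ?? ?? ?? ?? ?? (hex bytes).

MEM[0x0c,0x10,0x12,0x13,0x16] = 1d 8f 1d e8 94

[0] 0x08->0x0e len=6 : 94 aa 8f a2 ba b2
[1] 0x0e->0x06 len=8 : 94 aa 8f a2 ba b2 1d e8
[2] 0x02->0x14 len=5 : 47 b0 52 a7 94
[3] 0x03->0x13 len=5 : b0 52 a7 94 aa
[4] 0x16->0x19 len=2 : 94 aa
[5] 0x0c->0x12 len=2 : 1d e8
query mem[0x0c]=0x1d, mem[0x10]=0x8f, mem[0x12]=0x1d, mem[0x13]=0xe8, mem[0x16]=0x94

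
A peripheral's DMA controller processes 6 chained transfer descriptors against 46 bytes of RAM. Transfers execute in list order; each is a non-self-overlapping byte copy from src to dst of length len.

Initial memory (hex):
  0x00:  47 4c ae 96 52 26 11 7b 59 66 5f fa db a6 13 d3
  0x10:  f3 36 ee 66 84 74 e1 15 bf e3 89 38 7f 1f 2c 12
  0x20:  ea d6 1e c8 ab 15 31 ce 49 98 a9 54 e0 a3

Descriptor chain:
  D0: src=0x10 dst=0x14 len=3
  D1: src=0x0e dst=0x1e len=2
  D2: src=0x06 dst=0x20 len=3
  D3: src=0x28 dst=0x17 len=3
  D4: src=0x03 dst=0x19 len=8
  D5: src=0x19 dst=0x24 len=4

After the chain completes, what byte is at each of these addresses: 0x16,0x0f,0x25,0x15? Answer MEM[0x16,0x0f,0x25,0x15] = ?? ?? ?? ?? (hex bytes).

MEM[0x16,0x0f,0x25,0x15] = ee d3 52 36

[0] 0x10->0x14 len=3 : f3 36 ee
[1] 0x0e->0x1e len=2 : 13 d3
[2] 0x06->0x20 len=3 : 11 7b 59
[3] 0x28->0x17 len=3 : 49 98 a9
[4] 0x03->0x19 len=8 : 96 52 26 11 7b 59 66 5f
[5] 0x19->0x24 len=4 : 96 52 26 11
query mem[0x16]=0xee, mem[0x0f]=0xd3, mem[0x25]=0x52, mem[0x15]=0x36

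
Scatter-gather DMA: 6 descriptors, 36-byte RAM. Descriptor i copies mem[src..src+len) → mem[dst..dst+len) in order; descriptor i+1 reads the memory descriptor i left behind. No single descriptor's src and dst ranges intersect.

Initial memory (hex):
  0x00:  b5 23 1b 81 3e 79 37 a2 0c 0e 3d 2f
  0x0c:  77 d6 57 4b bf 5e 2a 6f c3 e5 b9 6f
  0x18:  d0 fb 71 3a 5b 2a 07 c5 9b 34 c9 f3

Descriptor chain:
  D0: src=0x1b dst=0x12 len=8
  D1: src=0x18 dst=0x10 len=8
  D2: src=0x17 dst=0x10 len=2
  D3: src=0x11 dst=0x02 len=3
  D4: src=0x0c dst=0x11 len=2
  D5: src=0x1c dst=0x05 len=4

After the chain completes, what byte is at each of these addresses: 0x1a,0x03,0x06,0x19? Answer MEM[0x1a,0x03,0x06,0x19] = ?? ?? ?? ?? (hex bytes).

MEM[0x1a,0x03,0x06,0x19] = 71 71 2a c9

  after D0: wrote 8B at 0x12 = 3a5b2a07c59b34c9
  after D1: wrote 8B at 0x10 = 34c9713a5b2a07c5
  after D2: wrote 2B at 0x10 = c534
  after D3: wrote 3B at 0x02 = 34713a
  after D4: wrote 2B at 0x11 = 77d6
  after D5: wrote 4B at 0x05 = 5b2a07c5
query mem[0x1a]=0x71, mem[0x03]=0x71, mem[0x06]=0x2a, mem[0x19]=0xc9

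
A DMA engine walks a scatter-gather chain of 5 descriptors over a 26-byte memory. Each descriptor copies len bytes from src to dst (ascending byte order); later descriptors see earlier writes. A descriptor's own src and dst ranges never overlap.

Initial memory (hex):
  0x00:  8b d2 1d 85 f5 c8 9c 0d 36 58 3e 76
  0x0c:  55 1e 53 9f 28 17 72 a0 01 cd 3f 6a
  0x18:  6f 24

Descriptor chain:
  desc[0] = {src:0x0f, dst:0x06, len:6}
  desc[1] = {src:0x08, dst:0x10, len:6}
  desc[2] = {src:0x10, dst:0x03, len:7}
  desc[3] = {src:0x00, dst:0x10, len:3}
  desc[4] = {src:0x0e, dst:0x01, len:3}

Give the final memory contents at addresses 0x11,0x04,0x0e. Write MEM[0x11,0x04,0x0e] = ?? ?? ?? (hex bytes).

D0: mem[0x06..0x0b] <- [9f 28 17 72 a0 01]
D1: mem[0x10..0x15] <- [17 72 a0 01 55 1e]
D2: mem[0x03..0x09] <- [17 72 a0 01 55 1e 3f]
D3: mem[0x10..0x12] <- [8b d2 1d]
D4: mem[0x01..0x03] <- [53 9f 8b]
query mem[0x11]=0xd2, mem[0x04]=0x72, mem[0x0e]=0x53

MEM[0x11,0x04,0x0e] = d2 72 53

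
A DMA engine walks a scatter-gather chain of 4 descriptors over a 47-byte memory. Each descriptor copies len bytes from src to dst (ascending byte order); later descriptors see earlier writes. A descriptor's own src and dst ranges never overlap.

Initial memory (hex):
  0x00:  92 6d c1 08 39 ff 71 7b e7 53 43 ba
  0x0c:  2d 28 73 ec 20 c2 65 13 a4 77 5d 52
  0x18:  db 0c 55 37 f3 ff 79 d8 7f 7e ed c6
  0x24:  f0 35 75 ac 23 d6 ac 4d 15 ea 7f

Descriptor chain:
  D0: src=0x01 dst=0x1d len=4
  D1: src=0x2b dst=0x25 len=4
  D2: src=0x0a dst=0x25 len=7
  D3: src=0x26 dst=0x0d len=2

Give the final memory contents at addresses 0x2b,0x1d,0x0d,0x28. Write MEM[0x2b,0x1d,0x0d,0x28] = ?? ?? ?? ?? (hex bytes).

  after D0: wrote 4B at 0x1d = 6dc10839
  after D1: wrote 4B at 0x25 = 4d15ea7f
  after D2: wrote 7B at 0x25 = 43ba2d2873ec20
  after D3: wrote 2B at 0x0d = ba2d
query mem[0x2b]=0x20, mem[0x1d]=0x6d, mem[0x0d]=0xba, mem[0x28]=0x28

MEM[0x2b,0x1d,0x0d,0x28] = 20 6d ba 28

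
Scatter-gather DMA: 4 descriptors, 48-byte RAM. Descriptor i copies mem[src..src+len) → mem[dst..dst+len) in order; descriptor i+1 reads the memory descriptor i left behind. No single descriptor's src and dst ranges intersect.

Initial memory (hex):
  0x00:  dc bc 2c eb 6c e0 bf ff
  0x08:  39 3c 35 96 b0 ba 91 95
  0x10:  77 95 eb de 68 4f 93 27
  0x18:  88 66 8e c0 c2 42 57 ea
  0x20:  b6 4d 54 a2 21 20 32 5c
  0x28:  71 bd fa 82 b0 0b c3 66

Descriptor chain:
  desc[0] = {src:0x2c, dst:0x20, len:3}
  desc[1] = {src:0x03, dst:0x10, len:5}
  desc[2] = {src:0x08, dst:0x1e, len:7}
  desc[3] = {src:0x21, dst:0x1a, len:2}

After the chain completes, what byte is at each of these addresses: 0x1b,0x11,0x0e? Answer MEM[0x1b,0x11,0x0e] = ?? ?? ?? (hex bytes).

MEM[0x1b,0x11,0x0e] = b0 6c 91

D0: mem[0x20..0x22] <- [b0 0b c3]
D1: mem[0x10..0x14] <- [eb 6c e0 bf ff]
D2: mem[0x1e..0x24] <- [39 3c 35 96 b0 ba 91]
D3: mem[0x1a..0x1b] <- [96 b0]
query mem[0x1b]=0xb0, mem[0x11]=0x6c, mem[0x0e]=0x91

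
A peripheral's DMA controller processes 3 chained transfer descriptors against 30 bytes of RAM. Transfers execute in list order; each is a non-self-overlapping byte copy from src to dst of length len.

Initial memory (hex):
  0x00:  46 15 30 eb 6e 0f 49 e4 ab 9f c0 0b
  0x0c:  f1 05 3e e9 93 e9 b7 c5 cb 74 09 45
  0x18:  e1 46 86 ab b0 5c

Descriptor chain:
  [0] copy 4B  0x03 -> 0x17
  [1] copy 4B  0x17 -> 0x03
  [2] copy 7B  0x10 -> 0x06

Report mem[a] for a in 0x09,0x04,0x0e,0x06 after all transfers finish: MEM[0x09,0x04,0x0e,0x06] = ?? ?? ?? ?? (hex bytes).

MEM[0x09,0x04,0x0e,0x06] = c5 6e 3e 93

  after D0: wrote 4B at 0x17 = eb6e0f49
  after D1: wrote 4B at 0x03 = eb6e0f49
  after D2: wrote 7B at 0x06 = 93e9b7c5cb7409
query mem[0x09]=0xc5, mem[0x04]=0x6e, mem[0x0e]=0x3e, mem[0x06]=0x93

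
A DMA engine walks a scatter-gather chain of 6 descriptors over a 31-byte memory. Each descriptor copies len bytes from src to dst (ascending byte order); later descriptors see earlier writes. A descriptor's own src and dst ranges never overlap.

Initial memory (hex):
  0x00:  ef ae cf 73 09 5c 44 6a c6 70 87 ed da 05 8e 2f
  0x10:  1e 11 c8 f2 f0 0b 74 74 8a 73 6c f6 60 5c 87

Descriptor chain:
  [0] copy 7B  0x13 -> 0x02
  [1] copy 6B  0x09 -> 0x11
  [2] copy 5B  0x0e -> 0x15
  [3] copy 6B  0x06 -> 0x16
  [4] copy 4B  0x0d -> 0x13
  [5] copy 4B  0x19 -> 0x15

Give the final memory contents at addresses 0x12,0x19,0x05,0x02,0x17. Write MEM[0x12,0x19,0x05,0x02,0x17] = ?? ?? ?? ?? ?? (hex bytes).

MEM[0x12,0x19,0x05,0x02,0x17] = 87 70 74 f2 ed

D0: mem[0x02..0x08] <- [f2 f0 0b 74 74 8a 73]
D1: mem[0x11..0x16] <- [70 87 ed da 05 8e]
D2: mem[0x15..0x19] <- [8e 2f 1e 70 87]
D3: mem[0x16..0x1b] <- [74 8a 73 70 87 ed]
D4: mem[0x13..0x16] <- [05 8e 2f 1e]
D5: mem[0x15..0x18] <- [70 87 ed 60]
query mem[0x12]=0x87, mem[0x19]=0x70, mem[0x05]=0x74, mem[0x02]=0xf2, mem[0x17]=0xed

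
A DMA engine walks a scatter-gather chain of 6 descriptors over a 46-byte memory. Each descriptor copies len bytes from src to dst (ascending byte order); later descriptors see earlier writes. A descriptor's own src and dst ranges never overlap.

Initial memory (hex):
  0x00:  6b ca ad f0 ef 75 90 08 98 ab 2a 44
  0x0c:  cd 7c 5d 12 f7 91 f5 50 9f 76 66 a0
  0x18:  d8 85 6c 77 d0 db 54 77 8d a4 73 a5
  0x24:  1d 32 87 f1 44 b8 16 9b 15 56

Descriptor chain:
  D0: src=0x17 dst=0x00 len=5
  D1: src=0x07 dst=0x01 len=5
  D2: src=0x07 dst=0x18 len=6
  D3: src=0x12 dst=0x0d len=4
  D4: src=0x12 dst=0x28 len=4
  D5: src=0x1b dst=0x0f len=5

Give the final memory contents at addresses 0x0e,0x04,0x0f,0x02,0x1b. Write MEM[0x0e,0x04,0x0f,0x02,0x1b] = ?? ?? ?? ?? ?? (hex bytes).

MEM[0x0e,0x04,0x0f,0x02,0x1b] = 50 2a 2a 98 2a

D0: mem[0x00..0x04] <- [a0 d8 85 6c 77]
D1: mem[0x01..0x05] <- [08 98 ab 2a 44]
D2: mem[0x18..0x1d] <- [08 98 ab 2a 44 cd]
D3: mem[0x0d..0x10] <- [f5 50 9f 76]
D4: mem[0x28..0x2b] <- [f5 50 9f 76]
D5: mem[0x0f..0x13] <- [2a 44 cd 54 77]
query mem[0x0e]=0x50, mem[0x04]=0x2a, mem[0x0f]=0x2a, mem[0x02]=0x98, mem[0x1b]=0x2a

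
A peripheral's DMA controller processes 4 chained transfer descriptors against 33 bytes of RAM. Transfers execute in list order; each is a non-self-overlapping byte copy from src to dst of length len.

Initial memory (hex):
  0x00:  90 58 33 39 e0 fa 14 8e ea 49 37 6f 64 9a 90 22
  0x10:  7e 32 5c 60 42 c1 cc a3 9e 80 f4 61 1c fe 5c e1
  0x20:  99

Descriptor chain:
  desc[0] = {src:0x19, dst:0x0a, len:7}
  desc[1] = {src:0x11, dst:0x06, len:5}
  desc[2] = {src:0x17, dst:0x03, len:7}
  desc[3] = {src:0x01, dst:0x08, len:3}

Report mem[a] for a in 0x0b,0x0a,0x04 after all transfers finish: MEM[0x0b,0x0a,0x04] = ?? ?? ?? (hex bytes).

  after D0: wrote 7B at 0x0a = 80f4611cfe5ce1
  after D1: wrote 5B at 0x06 = 325c6042c1
  after D2: wrote 7B at 0x03 = a39e80f4611cfe
  after D3: wrote 3B at 0x08 = 5833a3
query mem[0x0b]=0xf4, mem[0x0a]=0xa3, mem[0x04]=0x9e

MEM[0x0b,0x0a,0x04] = f4 a3 9e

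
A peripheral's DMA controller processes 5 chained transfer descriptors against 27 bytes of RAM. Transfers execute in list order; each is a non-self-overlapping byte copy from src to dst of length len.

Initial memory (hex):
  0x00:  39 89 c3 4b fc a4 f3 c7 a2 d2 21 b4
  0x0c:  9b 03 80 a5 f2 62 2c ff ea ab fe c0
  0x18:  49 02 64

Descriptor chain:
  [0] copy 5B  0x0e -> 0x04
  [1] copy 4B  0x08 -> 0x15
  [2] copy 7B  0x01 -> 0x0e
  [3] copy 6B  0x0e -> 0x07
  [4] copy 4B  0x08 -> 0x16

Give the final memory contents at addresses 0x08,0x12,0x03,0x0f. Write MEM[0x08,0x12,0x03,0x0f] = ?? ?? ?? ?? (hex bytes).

#0 dst[0x04+5] := {0x80,0xa5,0xf2,0x62,0x2c}
#1 dst[0x15+4] := {0x2c,0xd2,0x21,0xb4}
#2 dst[0x0e+7] := {0x89,0xc3,0x4b,0x80,0xa5,0xf2,0x62}
#3 dst[0x07+6] := {0x89,0xc3,0x4b,0x80,0xa5,0xf2}
#4 dst[0x16+4] := {0xc3,0x4b,0x80,0xa5}
query mem[0x08]=0xc3, mem[0x12]=0xa5, mem[0x03]=0x4b, mem[0x0f]=0xc3

MEM[0x08,0x12,0x03,0x0f] = c3 a5 4b c3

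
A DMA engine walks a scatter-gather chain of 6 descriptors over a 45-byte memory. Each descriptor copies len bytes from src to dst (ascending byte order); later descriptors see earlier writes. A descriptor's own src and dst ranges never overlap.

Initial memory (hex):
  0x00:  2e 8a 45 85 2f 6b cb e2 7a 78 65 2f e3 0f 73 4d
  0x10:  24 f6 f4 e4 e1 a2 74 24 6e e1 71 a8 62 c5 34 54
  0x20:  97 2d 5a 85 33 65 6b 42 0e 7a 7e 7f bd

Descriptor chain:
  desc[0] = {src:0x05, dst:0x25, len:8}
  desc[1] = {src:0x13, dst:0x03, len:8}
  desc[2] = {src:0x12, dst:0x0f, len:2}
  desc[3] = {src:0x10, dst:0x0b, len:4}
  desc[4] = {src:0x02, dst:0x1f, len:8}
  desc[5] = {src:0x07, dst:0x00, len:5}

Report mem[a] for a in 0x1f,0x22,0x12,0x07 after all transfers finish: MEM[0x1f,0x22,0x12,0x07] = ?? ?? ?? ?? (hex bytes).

MEM[0x1f,0x22,0x12,0x07] = 45 a2 f4 24

#0 dst[0x25+8] := {0x6b,0xcb,0xe2,0x7a,0x78,0x65,0x2f,0xe3}
#1 dst[0x03+8] := {0xe4,0xe1,0xa2,0x74,0x24,0x6e,0xe1,0x71}
#2 dst[0x0f+2] := {0xf4,0xe4}
#3 dst[0x0b+4] := {0xe4,0xf6,0xf4,0xe4}
#4 dst[0x1f+8] := {0x45,0xe4,0xe1,0xa2,0x74,0x24,0x6e,0xe1}
#5 dst[0x00+5] := {0x24,0x6e,0xe1,0x71,0xe4}
query mem[0x1f]=0x45, mem[0x22]=0xa2, mem[0x12]=0xf4, mem[0x07]=0x24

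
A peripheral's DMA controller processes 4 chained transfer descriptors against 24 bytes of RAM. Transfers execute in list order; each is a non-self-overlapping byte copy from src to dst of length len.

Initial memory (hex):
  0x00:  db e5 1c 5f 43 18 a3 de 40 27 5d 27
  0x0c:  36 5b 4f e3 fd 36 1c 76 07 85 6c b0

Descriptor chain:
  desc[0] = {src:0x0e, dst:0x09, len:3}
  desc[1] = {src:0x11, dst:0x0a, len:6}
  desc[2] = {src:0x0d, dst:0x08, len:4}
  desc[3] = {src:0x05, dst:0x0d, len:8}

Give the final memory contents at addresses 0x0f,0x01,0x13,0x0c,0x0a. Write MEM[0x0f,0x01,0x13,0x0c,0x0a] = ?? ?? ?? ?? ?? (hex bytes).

#0 dst[0x09+3] := {0x4f,0xe3,0xfd}
#1 dst[0x0a+6] := {0x36,0x1c,0x76,0x07,0x85,0x6c}
#2 dst[0x08+4] := {0x07,0x85,0x6c,0xfd}
#3 dst[0x0d+8] := {0x18,0xa3,0xde,0x07,0x85,0x6c,0xfd,0x76}
query mem[0x0f]=0xde, mem[0x01]=0xe5, mem[0x13]=0xfd, mem[0x0c]=0x76, mem[0x0a]=0x6c

MEM[0x0f,0x01,0x13,0x0c,0x0a] = de e5 fd 76 6c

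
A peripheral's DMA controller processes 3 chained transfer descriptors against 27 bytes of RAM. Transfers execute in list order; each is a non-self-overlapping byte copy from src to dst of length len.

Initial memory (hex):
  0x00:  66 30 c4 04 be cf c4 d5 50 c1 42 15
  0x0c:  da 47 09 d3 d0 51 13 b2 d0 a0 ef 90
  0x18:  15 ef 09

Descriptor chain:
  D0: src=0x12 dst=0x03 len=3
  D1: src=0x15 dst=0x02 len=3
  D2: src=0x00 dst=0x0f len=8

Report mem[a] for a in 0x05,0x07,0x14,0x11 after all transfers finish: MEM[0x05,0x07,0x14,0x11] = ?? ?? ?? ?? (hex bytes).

[0] 0x12->0x03 len=3 : 13 b2 d0
[1] 0x15->0x02 len=3 : a0 ef 90
[2] 0x00->0x0f len=8 : 66 30 a0 ef 90 d0 c4 d5
query mem[0x05]=0xd0, mem[0x07]=0xd5, mem[0x14]=0xd0, mem[0x11]=0xa0

MEM[0x05,0x07,0x14,0x11] = d0 d5 d0 a0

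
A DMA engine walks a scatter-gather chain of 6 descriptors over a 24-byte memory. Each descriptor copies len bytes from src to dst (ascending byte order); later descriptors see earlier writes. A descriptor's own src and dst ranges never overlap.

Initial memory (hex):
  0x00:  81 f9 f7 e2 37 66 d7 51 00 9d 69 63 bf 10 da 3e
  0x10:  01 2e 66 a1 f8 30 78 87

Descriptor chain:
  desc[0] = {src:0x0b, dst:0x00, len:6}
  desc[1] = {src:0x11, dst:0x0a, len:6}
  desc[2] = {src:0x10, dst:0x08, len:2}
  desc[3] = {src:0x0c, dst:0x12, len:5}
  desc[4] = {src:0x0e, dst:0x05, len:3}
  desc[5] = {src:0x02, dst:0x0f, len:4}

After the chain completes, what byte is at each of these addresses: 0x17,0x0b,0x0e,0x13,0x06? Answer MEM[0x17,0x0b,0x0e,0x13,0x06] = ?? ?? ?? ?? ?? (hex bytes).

MEM[0x17,0x0b,0x0e,0x13,0x06] = 87 66 30 f8 78

#0 dst[0x00+6] := {0x63,0xbf,0x10,0xda,0x3e,0x01}
#1 dst[0x0a+6] := {0x2e,0x66,0xa1,0xf8,0x30,0x78}
#2 dst[0x08+2] := {0x01,0x2e}
#3 dst[0x12+5] := {0xa1,0xf8,0x30,0x78,0x01}
#4 dst[0x05+3] := {0x30,0x78,0x01}
#5 dst[0x0f+4] := {0x10,0xda,0x3e,0x30}
query mem[0x17]=0x87, mem[0x0b]=0x66, mem[0x0e]=0x30, mem[0x13]=0xf8, mem[0x06]=0x78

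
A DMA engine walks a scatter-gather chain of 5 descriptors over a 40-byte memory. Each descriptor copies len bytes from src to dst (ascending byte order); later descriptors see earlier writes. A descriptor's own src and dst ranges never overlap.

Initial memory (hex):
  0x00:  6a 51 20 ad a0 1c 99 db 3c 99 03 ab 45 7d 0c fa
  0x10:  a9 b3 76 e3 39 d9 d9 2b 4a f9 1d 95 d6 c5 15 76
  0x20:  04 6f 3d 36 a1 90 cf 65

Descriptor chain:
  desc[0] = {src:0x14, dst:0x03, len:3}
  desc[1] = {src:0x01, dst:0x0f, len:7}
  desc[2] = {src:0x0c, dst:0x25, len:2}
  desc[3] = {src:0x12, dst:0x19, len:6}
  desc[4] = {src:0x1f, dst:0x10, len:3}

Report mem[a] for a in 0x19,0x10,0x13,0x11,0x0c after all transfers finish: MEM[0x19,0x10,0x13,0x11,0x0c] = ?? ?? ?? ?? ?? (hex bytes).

MEM[0x19,0x10,0x13,0x11,0x0c] = d9 76 d9 04 45

[0] 0x14->0x03 len=3 : 39 d9 d9
[1] 0x01->0x0f len=7 : 51 20 39 d9 d9 99 db
[2] 0x0c->0x25 len=2 : 45 7d
[3] 0x12->0x19 len=6 : d9 d9 99 db d9 2b
[4] 0x1f->0x10 len=3 : 76 04 6f
query mem[0x19]=0xd9, mem[0x10]=0x76, mem[0x13]=0xd9, mem[0x11]=0x04, mem[0x0c]=0x45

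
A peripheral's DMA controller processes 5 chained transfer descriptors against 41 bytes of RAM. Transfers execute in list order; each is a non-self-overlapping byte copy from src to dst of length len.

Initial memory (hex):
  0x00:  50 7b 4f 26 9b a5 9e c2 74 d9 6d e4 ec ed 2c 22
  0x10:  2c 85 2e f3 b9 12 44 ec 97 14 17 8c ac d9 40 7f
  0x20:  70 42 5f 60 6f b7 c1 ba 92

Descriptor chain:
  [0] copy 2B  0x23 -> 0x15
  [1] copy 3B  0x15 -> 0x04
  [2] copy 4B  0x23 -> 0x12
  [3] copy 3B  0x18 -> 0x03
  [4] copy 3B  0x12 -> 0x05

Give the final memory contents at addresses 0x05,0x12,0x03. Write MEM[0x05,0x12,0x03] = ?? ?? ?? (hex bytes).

D0: mem[0x15..0x16] <- [60 6f]
D1: mem[0x04..0x06] <- [60 6f ec]
D2: mem[0x12..0x15] <- [60 6f b7 c1]
D3: mem[0x03..0x05] <- [97 14 17]
D4: mem[0x05..0x07] <- [60 6f b7]
query mem[0x05]=0x60, mem[0x12]=0x60, mem[0x03]=0x97

MEM[0x05,0x12,0x03] = 60 60 97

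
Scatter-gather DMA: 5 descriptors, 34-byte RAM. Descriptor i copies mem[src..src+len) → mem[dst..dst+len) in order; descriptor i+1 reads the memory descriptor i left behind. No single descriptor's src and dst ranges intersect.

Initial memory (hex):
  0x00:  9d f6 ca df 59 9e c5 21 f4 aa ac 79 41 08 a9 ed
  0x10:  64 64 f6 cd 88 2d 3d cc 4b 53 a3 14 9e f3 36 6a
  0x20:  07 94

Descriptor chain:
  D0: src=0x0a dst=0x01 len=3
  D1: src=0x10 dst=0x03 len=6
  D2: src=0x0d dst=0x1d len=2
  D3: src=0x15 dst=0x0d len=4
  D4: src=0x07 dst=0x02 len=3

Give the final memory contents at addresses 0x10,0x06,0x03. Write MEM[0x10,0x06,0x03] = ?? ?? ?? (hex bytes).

  after D0: wrote 3B at 0x01 = ac7941
  after D1: wrote 6B at 0x03 = 6464f6cd882d
  after D2: wrote 2B at 0x1d = 08a9
  after D3: wrote 4B at 0x0d = 2d3dcc4b
  after D4: wrote 3B at 0x02 = 882daa
query mem[0x10]=0x4b, mem[0x06]=0xcd, mem[0x03]=0x2d

MEM[0x10,0x06,0x03] = 4b cd 2d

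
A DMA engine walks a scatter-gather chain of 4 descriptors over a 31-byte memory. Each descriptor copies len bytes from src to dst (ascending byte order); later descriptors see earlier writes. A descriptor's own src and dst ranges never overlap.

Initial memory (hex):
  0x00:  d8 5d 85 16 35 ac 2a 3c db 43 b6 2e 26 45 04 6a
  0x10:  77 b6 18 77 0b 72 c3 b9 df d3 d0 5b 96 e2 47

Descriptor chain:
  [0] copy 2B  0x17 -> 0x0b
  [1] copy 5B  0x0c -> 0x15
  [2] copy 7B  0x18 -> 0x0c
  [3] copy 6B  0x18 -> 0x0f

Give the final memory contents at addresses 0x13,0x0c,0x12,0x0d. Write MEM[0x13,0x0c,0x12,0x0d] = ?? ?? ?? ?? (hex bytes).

D0: mem[0x0b..0x0c] <- [b9 df]
D1: mem[0x15..0x19] <- [df 45 04 6a 77]
D2: mem[0x0c..0x12] <- [6a 77 d0 5b 96 e2 47]
D3: mem[0x0f..0x14] <- [6a 77 d0 5b 96 e2]
query mem[0x13]=0x96, mem[0x0c]=0x6a, mem[0x12]=0x5b, mem[0x0d]=0x77

MEM[0x13,0x0c,0x12,0x0d] = 96 6a 5b 77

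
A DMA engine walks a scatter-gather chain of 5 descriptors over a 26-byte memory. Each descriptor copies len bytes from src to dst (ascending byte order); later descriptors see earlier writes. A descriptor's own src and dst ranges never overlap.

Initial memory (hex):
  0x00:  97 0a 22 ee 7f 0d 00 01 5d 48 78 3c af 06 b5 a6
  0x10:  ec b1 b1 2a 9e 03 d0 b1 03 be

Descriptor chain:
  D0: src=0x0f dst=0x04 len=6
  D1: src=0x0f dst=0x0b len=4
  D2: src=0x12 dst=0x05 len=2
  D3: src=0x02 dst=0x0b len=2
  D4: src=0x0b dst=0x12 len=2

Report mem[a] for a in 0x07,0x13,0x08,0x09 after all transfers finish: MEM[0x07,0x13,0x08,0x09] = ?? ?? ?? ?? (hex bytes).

  after D0: wrote 6B at 0x04 = a6ecb1b12a9e
  after D1: wrote 4B at 0x0b = a6ecb1b1
  after D2: wrote 2B at 0x05 = b12a
  after D3: wrote 2B at 0x0b = 22ee
  after D4: wrote 2B at 0x12 = 22ee
query mem[0x07]=0xb1, mem[0x13]=0xee, mem[0x08]=0x2a, mem[0x09]=0x9e

MEM[0x07,0x13,0x08,0x09] = b1 ee 2a 9e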